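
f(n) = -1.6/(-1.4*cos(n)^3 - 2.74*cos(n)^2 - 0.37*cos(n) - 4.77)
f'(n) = -1.6*(-4.2*sin(n)*cos(n)^2 - 5.48*sin(n)*cos(n) - 0.37*sin(n))/(-1.4*cos(n)^3 - 2.74*cos(n)^2 - 0.37*cos(n) - 4.77)^2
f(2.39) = 0.30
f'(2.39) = -0.05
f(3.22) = 0.28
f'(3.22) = 0.00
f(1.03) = 0.27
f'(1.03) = 0.17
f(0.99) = 0.27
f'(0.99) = 0.17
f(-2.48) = 0.29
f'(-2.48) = 0.04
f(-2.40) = 0.29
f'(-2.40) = 0.05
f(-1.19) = 0.30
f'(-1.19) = -0.15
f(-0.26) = 0.18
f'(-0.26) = -0.05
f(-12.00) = 0.20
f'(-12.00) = 0.11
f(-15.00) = 0.29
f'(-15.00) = 0.05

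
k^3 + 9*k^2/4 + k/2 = k*(k + 1/4)*(k + 2)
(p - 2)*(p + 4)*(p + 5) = p^3 + 7*p^2 + 2*p - 40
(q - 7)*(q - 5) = q^2 - 12*q + 35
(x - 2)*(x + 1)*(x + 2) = x^3 + x^2 - 4*x - 4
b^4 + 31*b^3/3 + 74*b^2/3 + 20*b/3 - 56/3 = (b - 2/3)*(b + 2)^2*(b + 7)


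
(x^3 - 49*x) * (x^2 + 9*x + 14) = x^5 + 9*x^4 - 35*x^3 - 441*x^2 - 686*x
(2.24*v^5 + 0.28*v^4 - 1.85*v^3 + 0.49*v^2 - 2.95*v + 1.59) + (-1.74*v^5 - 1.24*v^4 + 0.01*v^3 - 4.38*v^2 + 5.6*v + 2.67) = 0.5*v^5 - 0.96*v^4 - 1.84*v^3 - 3.89*v^2 + 2.65*v + 4.26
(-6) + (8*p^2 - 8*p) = 8*p^2 - 8*p - 6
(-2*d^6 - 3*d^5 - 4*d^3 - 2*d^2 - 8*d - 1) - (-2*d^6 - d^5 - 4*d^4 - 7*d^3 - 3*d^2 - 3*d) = -2*d^5 + 4*d^4 + 3*d^3 + d^2 - 5*d - 1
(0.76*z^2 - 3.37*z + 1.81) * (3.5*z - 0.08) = 2.66*z^3 - 11.8558*z^2 + 6.6046*z - 0.1448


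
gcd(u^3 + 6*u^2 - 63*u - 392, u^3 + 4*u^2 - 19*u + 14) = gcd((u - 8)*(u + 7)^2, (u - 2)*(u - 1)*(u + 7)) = u + 7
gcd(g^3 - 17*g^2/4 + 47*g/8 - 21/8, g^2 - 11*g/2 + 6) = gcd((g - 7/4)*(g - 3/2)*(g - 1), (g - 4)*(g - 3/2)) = g - 3/2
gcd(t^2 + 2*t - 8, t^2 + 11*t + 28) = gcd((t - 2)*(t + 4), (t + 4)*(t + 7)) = t + 4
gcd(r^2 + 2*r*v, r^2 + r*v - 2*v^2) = r + 2*v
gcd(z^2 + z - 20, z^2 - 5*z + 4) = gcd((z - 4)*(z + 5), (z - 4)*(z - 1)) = z - 4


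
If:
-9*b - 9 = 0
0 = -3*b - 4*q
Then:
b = -1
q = 3/4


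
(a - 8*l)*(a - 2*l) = a^2 - 10*a*l + 16*l^2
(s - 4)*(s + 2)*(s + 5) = s^3 + 3*s^2 - 18*s - 40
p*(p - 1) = p^2 - p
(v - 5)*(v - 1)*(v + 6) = v^3 - 31*v + 30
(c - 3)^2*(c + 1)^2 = c^4 - 4*c^3 - 2*c^2 + 12*c + 9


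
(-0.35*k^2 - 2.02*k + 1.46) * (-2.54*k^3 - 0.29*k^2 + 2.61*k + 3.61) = 0.889*k^5 + 5.2323*k^4 - 4.0361*k^3 - 6.9591*k^2 - 3.4816*k + 5.2706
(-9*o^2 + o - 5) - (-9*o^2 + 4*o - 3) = -3*o - 2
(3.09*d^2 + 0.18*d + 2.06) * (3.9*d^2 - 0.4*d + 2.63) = 12.051*d^4 - 0.534*d^3 + 16.0887*d^2 - 0.3506*d + 5.4178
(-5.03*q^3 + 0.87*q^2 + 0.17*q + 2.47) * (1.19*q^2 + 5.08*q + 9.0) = -5.9857*q^5 - 24.5171*q^4 - 40.6481*q^3 + 11.6329*q^2 + 14.0776*q + 22.23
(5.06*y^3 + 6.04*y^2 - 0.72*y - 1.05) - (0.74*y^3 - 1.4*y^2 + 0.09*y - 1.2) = 4.32*y^3 + 7.44*y^2 - 0.81*y + 0.15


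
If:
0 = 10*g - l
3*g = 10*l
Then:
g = 0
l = 0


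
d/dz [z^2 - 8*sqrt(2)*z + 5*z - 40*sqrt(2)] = 2*z - 8*sqrt(2) + 5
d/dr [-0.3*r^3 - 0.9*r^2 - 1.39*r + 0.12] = -0.9*r^2 - 1.8*r - 1.39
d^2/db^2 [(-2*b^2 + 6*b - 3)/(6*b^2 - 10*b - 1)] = 8*(24*b^3 - 90*b^2 + 162*b - 95)/(216*b^6 - 1080*b^5 + 1692*b^4 - 640*b^3 - 282*b^2 - 30*b - 1)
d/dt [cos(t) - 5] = -sin(t)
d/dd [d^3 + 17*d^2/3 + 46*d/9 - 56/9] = 3*d^2 + 34*d/3 + 46/9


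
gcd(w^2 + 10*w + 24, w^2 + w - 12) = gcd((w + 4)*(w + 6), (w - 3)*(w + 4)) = w + 4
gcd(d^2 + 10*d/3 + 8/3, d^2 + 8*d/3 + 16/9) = d + 4/3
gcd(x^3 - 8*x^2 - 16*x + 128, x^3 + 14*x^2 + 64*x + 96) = x + 4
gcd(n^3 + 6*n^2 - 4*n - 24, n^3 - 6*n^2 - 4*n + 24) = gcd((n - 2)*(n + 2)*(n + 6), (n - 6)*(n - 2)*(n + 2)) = n^2 - 4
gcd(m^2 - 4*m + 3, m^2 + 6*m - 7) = m - 1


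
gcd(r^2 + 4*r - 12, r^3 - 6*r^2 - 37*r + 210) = r + 6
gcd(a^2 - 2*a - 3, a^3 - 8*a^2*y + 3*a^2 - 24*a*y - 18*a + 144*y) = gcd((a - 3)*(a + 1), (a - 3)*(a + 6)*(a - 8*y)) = a - 3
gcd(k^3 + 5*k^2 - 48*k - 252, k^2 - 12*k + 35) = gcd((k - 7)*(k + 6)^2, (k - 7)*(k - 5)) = k - 7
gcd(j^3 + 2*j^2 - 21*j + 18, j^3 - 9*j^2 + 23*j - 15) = j^2 - 4*j + 3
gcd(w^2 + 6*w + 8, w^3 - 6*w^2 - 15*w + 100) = w + 4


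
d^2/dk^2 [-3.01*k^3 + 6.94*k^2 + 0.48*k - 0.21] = 13.88 - 18.06*k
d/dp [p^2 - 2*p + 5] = 2*p - 2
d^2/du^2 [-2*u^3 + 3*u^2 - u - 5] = 6 - 12*u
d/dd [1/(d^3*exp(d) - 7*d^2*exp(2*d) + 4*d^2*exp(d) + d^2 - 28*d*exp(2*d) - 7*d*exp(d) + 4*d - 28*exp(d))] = (-d^3*exp(d) + 14*d^2*exp(2*d) - 7*d^2*exp(d) + 70*d*exp(2*d) - d*exp(d) - 2*d + 28*exp(2*d) + 35*exp(d) - 4)/(d^3*exp(d) - 7*d^2*exp(2*d) + 4*d^2*exp(d) + d^2 - 28*d*exp(2*d) - 7*d*exp(d) + 4*d - 28*exp(d))^2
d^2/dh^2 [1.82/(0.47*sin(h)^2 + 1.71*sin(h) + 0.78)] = (-1.608152*sin(h)^4 - 4.388202*sin(h)^3 - 0.240785999999998*sin(h)^2 + 11.20392*sin(h) + 9.3093)/(0.47*sin(h)^2 + 1.71*sin(h) + 0.78)^3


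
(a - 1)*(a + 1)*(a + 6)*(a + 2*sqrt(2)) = a^4 + 2*sqrt(2)*a^3 + 6*a^3 - a^2 + 12*sqrt(2)*a^2 - 6*a - 2*sqrt(2)*a - 12*sqrt(2)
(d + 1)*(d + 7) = d^2 + 8*d + 7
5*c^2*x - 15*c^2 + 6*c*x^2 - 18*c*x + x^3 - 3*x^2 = (c + x)*(5*c + x)*(x - 3)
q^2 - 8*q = q*(q - 8)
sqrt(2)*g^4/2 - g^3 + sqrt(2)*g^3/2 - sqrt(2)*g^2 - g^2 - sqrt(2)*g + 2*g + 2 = (g + 1)*(g - sqrt(2))^2*(sqrt(2)*g/2 + 1)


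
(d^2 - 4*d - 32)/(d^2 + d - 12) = (d - 8)/(d - 3)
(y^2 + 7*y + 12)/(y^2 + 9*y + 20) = (y + 3)/(y + 5)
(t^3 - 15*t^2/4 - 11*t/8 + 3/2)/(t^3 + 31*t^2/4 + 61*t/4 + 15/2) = (t^2 - 9*t/2 + 2)/(t^2 + 7*t + 10)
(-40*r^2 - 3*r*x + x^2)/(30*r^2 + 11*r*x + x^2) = (-8*r + x)/(6*r + x)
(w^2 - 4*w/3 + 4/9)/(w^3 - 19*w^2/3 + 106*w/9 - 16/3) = (3*w - 2)/(3*w^2 - 17*w + 24)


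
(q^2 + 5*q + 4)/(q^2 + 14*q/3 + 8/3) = 3*(q + 1)/(3*q + 2)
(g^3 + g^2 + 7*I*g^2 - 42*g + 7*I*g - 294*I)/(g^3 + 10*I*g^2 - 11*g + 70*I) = (g^2 + g - 42)/(g^2 + 3*I*g + 10)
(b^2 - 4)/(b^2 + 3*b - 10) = (b + 2)/(b + 5)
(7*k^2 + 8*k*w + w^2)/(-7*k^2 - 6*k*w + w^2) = (7*k + w)/(-7*k + w)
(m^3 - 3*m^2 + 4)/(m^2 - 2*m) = m - 1 - 2/m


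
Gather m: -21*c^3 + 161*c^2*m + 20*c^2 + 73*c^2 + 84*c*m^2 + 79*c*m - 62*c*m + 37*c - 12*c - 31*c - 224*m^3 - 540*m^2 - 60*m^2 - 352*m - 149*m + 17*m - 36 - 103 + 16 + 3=-21*c^3 + 93*c^2 - 6*c - 224*m^3 + m^2*(84*c - 600) + m*(161*c^2 + 17*c - 484) - 120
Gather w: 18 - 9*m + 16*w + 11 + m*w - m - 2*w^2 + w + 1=-10*m - 2*w^2 + w*(m + 17) + 30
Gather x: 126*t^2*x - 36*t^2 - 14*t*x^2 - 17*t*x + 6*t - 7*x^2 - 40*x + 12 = -36*t^2 + 6*t + x^2*(-14*t - 7) + x*(126*t^2 - 17*t - 40) + 12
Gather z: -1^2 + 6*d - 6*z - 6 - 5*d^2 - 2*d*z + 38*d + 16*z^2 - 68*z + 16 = -5*d^2 + 44*d + 16*z^2 + z*(-2*d - 74) + 9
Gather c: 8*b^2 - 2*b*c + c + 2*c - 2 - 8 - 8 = 8*b^2 + c*(3 - 2*b) - 18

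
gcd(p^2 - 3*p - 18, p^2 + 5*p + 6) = p + 3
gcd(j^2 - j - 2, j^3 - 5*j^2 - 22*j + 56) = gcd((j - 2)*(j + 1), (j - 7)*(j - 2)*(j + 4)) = j - 2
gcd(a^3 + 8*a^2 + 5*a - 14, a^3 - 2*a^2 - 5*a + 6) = a^2 + a - 2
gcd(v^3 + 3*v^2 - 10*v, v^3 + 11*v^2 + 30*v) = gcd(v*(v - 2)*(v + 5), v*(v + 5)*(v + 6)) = v^2 + 5*v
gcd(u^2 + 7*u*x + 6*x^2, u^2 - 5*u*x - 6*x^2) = u + x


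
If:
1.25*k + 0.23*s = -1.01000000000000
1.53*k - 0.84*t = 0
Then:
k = 0.549019607843137*t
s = -2.98380221653879*t - 4.39130434782609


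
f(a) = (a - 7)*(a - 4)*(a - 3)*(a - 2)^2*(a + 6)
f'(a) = (a - 7)*(a - 4)*(a - 3)*(a - 2)^2 + (a - 7)*(a - 4)*(a - 3)*(a + 6)*(2*a - 4) + (a - 7)*(a - 4)*(a - 2)^2*(a + 6) + (a - 7)*(a - 3)*(a - 2)^2*(a + 6) + (a - 4)*(a - 3)*(a - 2)^2*(a + 6) = 6*a^5 - 60*a^4 + 52*a^3 + 1026*a^2 - 3448*a + 3144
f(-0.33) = -3253.35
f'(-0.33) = 4390.97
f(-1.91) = -16166.78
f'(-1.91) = 12159.27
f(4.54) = -139.11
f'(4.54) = -414.13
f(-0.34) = -3297.47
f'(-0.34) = 4432.05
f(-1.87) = -15684.21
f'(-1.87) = 11968.64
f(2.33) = -4.74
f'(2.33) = -18.37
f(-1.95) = -16656.91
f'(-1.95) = 12346.68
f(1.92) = -0.58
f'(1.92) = 15.32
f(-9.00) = 906048.00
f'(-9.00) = -668580.00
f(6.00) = -1152.00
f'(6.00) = -480.00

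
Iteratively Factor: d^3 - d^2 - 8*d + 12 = (d + 3)*(d^2 - 4*d + 4) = (d - 2)*(d + 3)*(d - 2)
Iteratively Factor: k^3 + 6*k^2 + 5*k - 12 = (k + 4)*(k^2 + 2*k - 3) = (k - 1)*(k + 4)*(k + 3)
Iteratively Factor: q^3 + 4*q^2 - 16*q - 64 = (q + 4)*(q^2 - 16) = (q + 4)^2*(q - 4)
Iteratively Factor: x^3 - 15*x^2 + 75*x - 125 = (x - 5)*(x^2 - 10*x + 25) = (x - 5)^2*(x - 5)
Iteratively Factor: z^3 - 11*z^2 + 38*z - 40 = (z - 2)*(z^2 - 9*z + 20) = (z - 5)*(z - 2)*(z - 4)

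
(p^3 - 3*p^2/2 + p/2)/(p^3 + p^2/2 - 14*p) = (2*p^2 - 3*p + 1)/(2*p^2 + p - 28)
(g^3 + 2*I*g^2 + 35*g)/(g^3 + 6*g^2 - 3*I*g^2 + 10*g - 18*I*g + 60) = g*(g + 7*I)/(g^2 + 2*g*(3 + I) + 12*I)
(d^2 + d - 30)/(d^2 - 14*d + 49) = (d^2 + d - 30)/(d^2 - 14*d + 49)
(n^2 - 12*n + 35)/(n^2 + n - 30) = (n - 7)/(n + 6)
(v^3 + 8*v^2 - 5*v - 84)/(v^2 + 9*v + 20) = (v^2 + 4*v - 21)/(v + 5)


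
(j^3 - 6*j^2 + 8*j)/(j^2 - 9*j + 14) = j*(j - 4)/(j - 7)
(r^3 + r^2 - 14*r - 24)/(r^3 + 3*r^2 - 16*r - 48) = (r + 2)/(r + 4)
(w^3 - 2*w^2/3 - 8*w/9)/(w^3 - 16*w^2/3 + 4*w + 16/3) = w*(3*w - 4)/(3*(w^2 - 6*w + 8))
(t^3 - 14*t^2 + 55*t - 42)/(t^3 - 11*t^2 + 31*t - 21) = (t - 6)/(t - 3)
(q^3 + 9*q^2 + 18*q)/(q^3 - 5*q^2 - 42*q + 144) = q*(q + 3)/(q^2 - 11*q + 24)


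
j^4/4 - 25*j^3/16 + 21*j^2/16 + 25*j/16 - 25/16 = (j/4 + 1/4)*(j - 5)*(j - 5/4)*(j - 1)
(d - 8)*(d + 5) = d^2 - 3*d - 40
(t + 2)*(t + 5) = t^2 + 7*t + 10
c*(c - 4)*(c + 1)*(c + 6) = c^4 + 3*c^3 - 22*c^2 - 24*c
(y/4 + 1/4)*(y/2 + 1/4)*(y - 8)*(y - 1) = y^4/8 - 15*y^3/16 - 5*y^2/8 + 15*y/16 + 1/2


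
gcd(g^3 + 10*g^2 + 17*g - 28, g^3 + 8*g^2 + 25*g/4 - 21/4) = g + 7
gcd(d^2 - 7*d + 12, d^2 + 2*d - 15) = d - 3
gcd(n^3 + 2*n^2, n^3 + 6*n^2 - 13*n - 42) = n + 2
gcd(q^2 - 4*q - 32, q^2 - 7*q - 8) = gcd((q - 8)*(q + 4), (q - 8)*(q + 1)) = q - 8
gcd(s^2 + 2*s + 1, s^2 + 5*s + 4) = s + 1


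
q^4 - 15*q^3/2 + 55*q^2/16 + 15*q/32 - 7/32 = (q - 7)*(q - 1/2)*(q - 1/4)*(q + 1/4)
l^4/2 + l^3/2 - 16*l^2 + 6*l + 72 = (l/2 + 1)*(l - 4)*(l - 3)*(l + 6)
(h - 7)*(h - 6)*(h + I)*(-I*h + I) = -I*h^4 + h^3 + 14*I*h^3 - 14*h^2 - 55*I*h^2 + 55*h + 42*I*h - 42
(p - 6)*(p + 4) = p^2 - 2*p - 24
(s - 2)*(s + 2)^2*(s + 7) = s^4 + 9*s^3 + 10*s^2 - 36*s - 56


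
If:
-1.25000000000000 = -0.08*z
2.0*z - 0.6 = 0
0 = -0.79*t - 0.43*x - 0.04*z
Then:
No Solution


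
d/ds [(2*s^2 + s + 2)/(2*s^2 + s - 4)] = -(24*s + 6)/(2*s^2 + s - 4)^2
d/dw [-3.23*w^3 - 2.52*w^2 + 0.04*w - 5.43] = -9.69*w^2 - 5.04*w + 0.04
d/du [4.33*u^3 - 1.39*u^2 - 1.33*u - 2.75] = 12.99*u^2 - 2.78*u - 1.33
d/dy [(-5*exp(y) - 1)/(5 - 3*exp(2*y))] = (-6*(5*exp(y) + 1)*exp(y) + 15*exp(2*y) - 25)*exp(y)/(3*exp(2*y) - 5)^2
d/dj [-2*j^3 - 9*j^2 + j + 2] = -6*j^2 - 18*j + 1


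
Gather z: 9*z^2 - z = 9*z^2 - z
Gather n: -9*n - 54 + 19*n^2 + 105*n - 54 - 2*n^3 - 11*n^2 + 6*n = -2*n^3 + 8*n^2 + 102*n - 108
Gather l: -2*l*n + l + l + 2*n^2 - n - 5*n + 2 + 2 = l*(2 - 2*n) + 2*n^2 - 6*n + 4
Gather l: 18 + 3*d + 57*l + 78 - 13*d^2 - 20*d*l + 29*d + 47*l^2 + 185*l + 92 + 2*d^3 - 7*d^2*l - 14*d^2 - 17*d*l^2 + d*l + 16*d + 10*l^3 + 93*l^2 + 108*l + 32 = 2*d^3 - 27*d^2 + 48*d + 10*l^3 + l^2*(140 - 17*d) + l*(-7*d^2 - 19*d + 350) + 220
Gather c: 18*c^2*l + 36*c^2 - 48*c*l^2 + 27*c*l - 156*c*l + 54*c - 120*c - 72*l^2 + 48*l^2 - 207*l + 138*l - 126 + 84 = c^2*(18*l + 36) + c*(-48*l^2 - 129*l - 66) - 24*l^2 - 69*l - 42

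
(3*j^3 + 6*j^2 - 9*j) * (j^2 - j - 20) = 3*j^5 + 3*j^4 - 75*j^3 - 111*j^2 + 180*j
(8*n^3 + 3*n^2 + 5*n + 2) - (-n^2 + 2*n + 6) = 8*n^3 + 4*n^2 + 3*n - 4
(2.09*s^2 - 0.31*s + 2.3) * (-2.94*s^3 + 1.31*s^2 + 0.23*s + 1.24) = -6.1446*s^5 + 3.6493*s^4 - 6.6874*s^3 + 5.5333*s^2 + 0.1446*s + 2.852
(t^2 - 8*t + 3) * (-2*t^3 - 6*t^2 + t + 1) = -2*t^5 + 10*t^4 + 43*t^3 - 25*t^2 - 5*t + 3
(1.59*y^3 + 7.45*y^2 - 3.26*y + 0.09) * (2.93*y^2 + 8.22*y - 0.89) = 4.6587*y^5 + 34.8983*y^4 + 50.2721*y^3 - 33.164*y^2 + 3.6412*y - 0.0801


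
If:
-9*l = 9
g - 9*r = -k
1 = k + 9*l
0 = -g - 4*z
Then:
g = -4*z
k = 10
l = -1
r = 10/9 - 4*z/9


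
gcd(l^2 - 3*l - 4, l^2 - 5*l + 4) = l - 4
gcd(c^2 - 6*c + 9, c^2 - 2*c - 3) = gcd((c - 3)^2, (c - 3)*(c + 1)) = c - 3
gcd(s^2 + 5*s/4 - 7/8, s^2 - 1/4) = s - 1/2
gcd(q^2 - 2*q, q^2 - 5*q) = q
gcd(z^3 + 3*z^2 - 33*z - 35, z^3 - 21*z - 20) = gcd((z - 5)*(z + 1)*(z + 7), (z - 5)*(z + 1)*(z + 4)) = z^2 - 4*z - 5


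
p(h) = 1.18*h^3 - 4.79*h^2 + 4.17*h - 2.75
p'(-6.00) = 189.09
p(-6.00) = -455.09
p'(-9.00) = 377.13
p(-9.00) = -1288.49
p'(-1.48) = 26.10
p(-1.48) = -23.24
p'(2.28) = 0.73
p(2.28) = -4.16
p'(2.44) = 1.87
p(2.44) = -3.95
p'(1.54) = -2.19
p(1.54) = -3.38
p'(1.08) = -2.05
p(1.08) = -2.35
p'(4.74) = 38.30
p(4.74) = 35.06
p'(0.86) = -1.45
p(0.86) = -1.96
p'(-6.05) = 191.70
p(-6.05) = -464.61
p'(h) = 3.54*h^2 - 9.58*h + 4.17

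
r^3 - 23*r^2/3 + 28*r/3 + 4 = (r - 6)*(r - 2)*(r + 1/3)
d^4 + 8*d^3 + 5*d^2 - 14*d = d*(d - 1)*(d + 2)*(d + 7)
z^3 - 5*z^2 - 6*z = z*(z - 6)*(z + 1)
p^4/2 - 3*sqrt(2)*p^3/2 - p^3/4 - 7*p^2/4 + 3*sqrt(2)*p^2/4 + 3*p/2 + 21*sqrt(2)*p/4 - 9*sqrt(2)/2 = (p/2 + 1)*(p - 3/2)*(p - 1)*(p - 3*sqrt(2))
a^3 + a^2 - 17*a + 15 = (a - 3)*(a - 1)*(a + 5)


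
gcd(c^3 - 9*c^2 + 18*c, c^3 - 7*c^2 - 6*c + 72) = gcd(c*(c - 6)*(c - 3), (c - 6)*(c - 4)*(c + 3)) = c - 6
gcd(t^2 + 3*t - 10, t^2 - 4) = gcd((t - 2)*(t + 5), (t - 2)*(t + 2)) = t - 2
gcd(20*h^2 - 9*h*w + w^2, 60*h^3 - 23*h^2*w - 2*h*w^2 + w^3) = -4*h + w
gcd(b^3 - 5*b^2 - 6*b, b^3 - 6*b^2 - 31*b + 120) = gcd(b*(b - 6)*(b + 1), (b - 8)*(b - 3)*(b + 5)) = 1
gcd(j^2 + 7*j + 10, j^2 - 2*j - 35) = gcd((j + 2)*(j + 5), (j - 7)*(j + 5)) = j + 5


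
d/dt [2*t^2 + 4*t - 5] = 4*t + 4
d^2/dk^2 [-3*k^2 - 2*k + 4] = -6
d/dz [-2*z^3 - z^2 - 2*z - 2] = -6*z^2 - 2*z - 2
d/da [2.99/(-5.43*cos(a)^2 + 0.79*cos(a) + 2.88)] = (2.3621 - 32.4714*cos(a))*sin(a)/(-5.43*cos(a)^2 + 0.79*cos(a) + 2.88)^2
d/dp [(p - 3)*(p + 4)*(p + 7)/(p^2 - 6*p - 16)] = (p^4 - 12*p^3 - 91*p^2 - 88*p - 424)/(p^4 - 12*p^3 + 4*p^2 + 192*p + 256)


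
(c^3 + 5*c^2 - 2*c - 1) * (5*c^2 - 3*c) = 5*c^5 + 22*c^4 - 25*c^3 + c^2 + 3*c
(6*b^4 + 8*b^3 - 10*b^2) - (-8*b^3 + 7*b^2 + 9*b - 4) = 6*b^4 + 16*b^3 - 17*b^2 - 9*b + 4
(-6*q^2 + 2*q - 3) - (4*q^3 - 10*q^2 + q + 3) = -4*q^3 + 4*q^2 + q - 6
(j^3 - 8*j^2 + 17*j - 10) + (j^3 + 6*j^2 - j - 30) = 2*j^3 - 2*j^2 + 16*j - 40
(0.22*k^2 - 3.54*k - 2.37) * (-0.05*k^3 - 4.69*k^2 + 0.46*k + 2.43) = -0.011*k^5 - 0.8548*k^4 + 16.8223*k^3 + 10.0215*k^2 - 9.6924*k - 5.7591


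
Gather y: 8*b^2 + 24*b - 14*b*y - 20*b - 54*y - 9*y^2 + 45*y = 8*b^2 + 4*b - 9*y^2 + y*(-14*b - 9)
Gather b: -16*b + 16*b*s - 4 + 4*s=b*(16*s - 16) + 4*s - 4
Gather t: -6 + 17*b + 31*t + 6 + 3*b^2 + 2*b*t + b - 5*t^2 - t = 3*b^2 + 18*b - 5*t^2 + t*(2*b + 30)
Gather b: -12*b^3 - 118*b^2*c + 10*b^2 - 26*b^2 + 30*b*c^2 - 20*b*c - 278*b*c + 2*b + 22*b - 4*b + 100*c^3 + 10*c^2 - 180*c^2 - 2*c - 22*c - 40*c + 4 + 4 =-12*b^3 + b^2*(-118*c - 16) + b*(30*c^2 - 298*c + 20) + 100*c^3 - 170*c^2 - 64*c + 8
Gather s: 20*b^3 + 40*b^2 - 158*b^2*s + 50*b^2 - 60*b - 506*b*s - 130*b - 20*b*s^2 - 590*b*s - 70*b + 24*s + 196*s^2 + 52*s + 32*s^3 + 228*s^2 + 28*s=20*b^3 + 90*b^2 - 260*b + 32*s^3 + s^2*(424 - 20*b) + s*(-158*b^2 - 1096*b + 104)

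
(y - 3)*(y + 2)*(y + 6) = y^3 + 5*y^2 - 12*y - 36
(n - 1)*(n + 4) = n^2 + 3*n - 4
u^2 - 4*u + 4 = (u - 2)^2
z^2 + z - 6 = (z - 2)*(z + 3)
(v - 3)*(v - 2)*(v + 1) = v^3 - 4*v^2 + v + 6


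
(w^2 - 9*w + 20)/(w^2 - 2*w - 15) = (w - 4)/(w + 3)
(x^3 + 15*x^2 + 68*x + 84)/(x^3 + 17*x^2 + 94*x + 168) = (x + 2)/(x + 4)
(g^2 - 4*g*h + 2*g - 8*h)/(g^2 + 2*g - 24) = (g^2 - 4*g*h + 2*g - 8*h)/(g^2 + 2*g - 24)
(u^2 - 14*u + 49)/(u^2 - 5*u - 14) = (u - 7)/(u + 2)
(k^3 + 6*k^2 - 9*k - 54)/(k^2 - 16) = (k^3 + 6*k^2 - 9*k - 54)/(k^2 - 16)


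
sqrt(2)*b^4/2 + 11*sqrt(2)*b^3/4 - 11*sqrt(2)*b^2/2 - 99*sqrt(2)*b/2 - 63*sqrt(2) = (b + 7/2)*(b - 3*sqrt(2))*(b + 3*sqrt(2))*(sqrt(2)*b/2 + sqrt(2))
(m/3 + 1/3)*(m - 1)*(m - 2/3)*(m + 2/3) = m^4/3 - 13*m^2/27 + 4/27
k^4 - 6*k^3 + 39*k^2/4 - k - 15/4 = (k - 3)*(k - 5/2)*(k - 1)*(k + 1/2)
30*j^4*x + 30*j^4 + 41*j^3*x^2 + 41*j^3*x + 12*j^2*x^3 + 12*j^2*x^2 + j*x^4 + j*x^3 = (j + x)*(5*j + x)*(6*j + x)*(j*x + j)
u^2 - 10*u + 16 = (u - 8)*(u - 2)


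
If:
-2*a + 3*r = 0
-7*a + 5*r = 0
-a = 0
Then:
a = 0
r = 0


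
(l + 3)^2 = l^2 + 6*l + 9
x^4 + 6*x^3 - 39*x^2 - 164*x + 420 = (x - 5)*(x - 2)*(x + 6)*(x + 7)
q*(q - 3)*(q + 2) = q^3 - q^2 - 6*q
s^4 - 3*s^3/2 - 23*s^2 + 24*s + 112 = (s - 4)*(s - 7/2)*(s + 2)*(s + 4)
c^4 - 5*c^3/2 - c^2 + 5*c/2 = c*(c - 5/2)*(c - 1)*(c + 1)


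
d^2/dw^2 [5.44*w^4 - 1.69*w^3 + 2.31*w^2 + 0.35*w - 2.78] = 65.28*w^2 - 10.14*w + 4.62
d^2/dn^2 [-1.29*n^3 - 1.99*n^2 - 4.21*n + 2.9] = -7.74*n - 3.98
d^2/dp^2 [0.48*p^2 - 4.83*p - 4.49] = 0.960000000000000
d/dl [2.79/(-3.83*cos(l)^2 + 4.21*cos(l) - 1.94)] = (11.7459 - 21.3714*cos(l))*sin(l)/(3.83*cos(l)^2 - 4.21*cos(l) + 1.94)^2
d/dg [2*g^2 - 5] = 4*g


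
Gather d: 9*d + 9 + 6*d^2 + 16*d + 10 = 6*d^2 + 25*d + 19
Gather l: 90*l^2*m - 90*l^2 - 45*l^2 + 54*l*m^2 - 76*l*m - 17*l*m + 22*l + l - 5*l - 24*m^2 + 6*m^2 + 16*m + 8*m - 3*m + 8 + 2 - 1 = l^2*(90*m - 135) + l*(54*m^2 - 93*m + 18) - 18*m^2 + 21*m + 9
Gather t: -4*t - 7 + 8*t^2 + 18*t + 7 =8*t^2 + 14*t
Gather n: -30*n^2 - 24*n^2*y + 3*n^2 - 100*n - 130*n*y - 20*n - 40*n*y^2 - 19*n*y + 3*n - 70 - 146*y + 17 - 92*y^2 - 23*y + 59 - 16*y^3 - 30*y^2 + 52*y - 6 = n^2*(-24*y - 27) + n*(-40*y^2 - 149*y - 117) - 16*y^3 - 122*y^2 - 117*y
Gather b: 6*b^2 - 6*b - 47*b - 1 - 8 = 6*b^2 - 53*b - 9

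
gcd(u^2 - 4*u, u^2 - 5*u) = u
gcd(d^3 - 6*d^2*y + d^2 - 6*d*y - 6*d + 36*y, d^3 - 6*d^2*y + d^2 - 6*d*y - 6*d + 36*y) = -d^3 + 6*d^2*y - d^2 + 6*d*y + 6*d - 36*y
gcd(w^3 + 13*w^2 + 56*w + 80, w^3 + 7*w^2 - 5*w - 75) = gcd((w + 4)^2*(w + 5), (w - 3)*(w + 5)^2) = w + 5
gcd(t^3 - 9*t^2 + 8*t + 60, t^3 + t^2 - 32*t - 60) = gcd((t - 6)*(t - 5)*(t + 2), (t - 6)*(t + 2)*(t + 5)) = t^2 - 4*t - 12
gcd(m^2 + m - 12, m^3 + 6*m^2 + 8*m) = m + 4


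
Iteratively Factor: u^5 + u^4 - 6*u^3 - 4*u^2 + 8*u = (u + 2)*(u^4 - u^3 - 4*u^2 + 4*u) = (u - 2)*(u + 2)*(u^3 + u^2 - 2*u) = u*(u - 2)*(u + 2)*(u^2 + u - 2) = u*(u - 2)*(u + 2)^2*(u - 1)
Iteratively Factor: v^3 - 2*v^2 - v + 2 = (v + 1)*(v^2 - 3*v + 2) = (v - 1)*(v + 1)*(v - 2)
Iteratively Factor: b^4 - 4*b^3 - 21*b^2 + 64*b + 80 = (b + 4)*(b^3 - 8*b^2 + 11*b + 20) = (b - 5)*(b + 4)*(b^2 - 3*b - 4) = (b - 5)*(b - 4)*(b + 4)*(b + 1)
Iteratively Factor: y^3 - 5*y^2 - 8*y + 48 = (y - 4)*(y^2 - y - 12) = (y - 4)^2*(y + 3)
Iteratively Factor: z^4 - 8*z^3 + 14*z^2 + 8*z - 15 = (z - 5)*(z^3 - 3*z^2 - z + 3) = (z - 5)*(z - 1)*(z^2 - 2*z - 3) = (z - 5)*(z - 1)*(z + 1)*(z - 3)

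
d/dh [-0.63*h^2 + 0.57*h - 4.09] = 0.57 - 1.26*h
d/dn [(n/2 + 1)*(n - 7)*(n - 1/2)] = 3*n^2/2 - 11*n/2 - 23/4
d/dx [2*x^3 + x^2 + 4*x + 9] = 6*x^2 + 2*x + 4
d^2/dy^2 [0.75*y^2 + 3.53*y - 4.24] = 1.50000000000000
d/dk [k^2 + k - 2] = 2*k + 1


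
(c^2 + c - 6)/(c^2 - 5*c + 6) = (c + 3)/(c - 3)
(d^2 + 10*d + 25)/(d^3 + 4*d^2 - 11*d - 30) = (d + 5)/(d^2 - d - 6)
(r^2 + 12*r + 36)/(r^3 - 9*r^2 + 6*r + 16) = (r^2 + 12*r + 36)/(r^3 - 9*r^2 + 6*r + 16)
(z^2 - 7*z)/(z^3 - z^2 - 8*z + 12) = z*(z - 7)/(z^3 - z^2 - 8*z + 12)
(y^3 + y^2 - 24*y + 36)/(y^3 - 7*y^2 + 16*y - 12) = (y + 6)/(y - 2)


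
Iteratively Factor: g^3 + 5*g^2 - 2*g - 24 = (g + 4)*(g^2 + g - 6) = (g + 3)*(g + 4)*(g - 2)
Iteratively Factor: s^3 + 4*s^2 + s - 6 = (s - 1)*(s^2 + 5*s + 6) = (s - 1)*(s + 3)*(s + 2)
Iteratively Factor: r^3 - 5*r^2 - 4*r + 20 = (r - 2)*(r^2 - 3*r - 10) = (r - 2)*(r + 2)*(r - 5)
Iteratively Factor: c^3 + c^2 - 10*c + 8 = (c + 4)*(c^2 - 3*c + 2) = (c - 1)*(c + 4)*(c - 2)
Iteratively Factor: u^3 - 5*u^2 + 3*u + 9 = (u - 3)*(u^2 - 2*u - 3) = (u - 3)^2*(u + 1)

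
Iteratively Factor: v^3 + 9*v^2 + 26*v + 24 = (v + 2)*(v^2 + 7*v + 12) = (v + 2)*(v + 3)*(v + 4)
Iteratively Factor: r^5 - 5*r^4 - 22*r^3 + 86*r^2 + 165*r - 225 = (r - 5)*(r^4 - 22*r^2 - 24*r + 45) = (r - 5)*(r - 1)*(r^3 + r^2 - 21*r - 45) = (r - 5)*(r - 1)*(r + 3)*(r^2 - 2*r - 15) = (r - 5)^2*(r - 1)*(r + 3)*(r + 3)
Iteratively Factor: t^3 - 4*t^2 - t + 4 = (t - 1)*(t^2 - 3*t - 4) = (t - 4)*(t - 1)*(t + 1)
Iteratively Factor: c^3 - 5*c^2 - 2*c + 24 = (c - 3)*(c^2 - 2*c - 8) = (c - 3)*(c + 2)*(c - 4)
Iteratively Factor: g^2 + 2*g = (g + 2)*(g)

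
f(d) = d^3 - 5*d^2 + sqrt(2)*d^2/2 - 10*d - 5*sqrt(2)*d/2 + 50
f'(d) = 3*d^2 - 10*d + sqrt(2)*d - 10 - 5*sqrt(2)/2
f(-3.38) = 8.09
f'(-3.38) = 49.76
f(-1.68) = 55.88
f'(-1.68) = 9.36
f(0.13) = 48.17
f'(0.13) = -14.60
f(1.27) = 27.93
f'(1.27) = -19.60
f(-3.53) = 0.30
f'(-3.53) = 54.15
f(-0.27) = 53.32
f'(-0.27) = -11.00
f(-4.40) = -58.74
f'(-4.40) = 82.32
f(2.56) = 3.99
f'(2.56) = -15.85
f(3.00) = -2.24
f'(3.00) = -12.29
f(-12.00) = -2133.75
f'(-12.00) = 521.49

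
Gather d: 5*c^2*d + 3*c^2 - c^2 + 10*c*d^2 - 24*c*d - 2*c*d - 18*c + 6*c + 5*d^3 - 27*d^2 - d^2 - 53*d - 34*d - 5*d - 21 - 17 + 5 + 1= 2*c^2 - 12*c + 5*d^3 + d^2*(10*c - 28) + d*(5*c^2 - 26*c - 92) - 32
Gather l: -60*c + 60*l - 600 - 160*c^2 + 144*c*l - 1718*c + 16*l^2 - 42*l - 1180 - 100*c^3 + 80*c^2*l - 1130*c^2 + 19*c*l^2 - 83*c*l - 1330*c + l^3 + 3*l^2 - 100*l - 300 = -100*c^3 - 1290*c^2 - 3108*c + l^3 + l^2*(19*c + 19) + l*(80*c^2 + 61*c - 82) - 2080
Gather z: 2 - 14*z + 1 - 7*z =3 - 21*z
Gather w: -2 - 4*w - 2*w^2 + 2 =-2*w^2 - 4*w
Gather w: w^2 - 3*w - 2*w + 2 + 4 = w^2 - 5*w + 6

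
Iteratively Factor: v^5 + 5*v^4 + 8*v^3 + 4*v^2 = (v)*(v^4 + 5*v^3 + 8*v^2 + 4*v) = v*(v + 2)*(v^3 + 3*v^2 + 2*v) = v^2*(v + 2)*(v^2 + 3*v + 2) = v^2*(v + 1)*(v + 2)*(v + 2)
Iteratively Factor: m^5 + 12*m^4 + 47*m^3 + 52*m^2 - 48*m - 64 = (m + 4)*(m^4 + 8*m^3 + 15*m^2 - 8*m - 16) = (m - 1)*(m + 4)*(m^3 + 9*m^2 + 24*m + 16) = (m - 1)*(m + 4)^2*(m^2 + 5*m + 4) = (m - 1)*(m + 4)^3*(m + 1)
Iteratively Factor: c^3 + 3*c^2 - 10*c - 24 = (c - 3)*(c^2 + 6*c + 8) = (c - 3)*(c + 4)*(c + 2)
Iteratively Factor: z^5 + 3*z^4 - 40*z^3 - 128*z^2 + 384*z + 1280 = (z + 4)*(z^4 - z^3 - 36*z^2 + 16*z + 320) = (z + 4)^2*(z^3 - 5*z^2 - 16*z + 80) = (z + 4)^3*(z^2 - 9*z + 20) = (z - 5)*(z + 4)^3*(z - 4)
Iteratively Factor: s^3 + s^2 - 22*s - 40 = (s - 5)*(s^2 + 6*s + 8) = (s - 5)*(s + 2)*(s + 4)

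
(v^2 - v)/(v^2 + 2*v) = (v - 1)/(v + 2)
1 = 1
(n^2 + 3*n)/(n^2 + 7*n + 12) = n/(n + 4)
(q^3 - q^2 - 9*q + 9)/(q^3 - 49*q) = (q^3 - q^2 - 9*q + 9)/(q*(q^2 - 49))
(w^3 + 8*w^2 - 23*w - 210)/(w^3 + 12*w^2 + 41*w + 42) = (w^2 + w - 30)/(w^2 + 5*w + 6)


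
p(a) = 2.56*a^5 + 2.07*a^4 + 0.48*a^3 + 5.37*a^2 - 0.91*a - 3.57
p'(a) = 12.8*a^4 + 8.28*a^3 + 1.44*a^2 + 10.74*a - 0.91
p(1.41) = 29.62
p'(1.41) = 90.90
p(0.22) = -3.50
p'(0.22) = 1.64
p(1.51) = 39.81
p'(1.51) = 113.64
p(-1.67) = -6.46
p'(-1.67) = 46.16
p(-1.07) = 2.09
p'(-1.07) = -4.12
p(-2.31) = -88.17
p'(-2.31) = 244.37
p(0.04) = -3.60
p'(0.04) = -0.48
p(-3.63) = -1206.57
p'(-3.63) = 1805.50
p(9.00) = 165519.84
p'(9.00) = 90229.31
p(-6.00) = -17132.31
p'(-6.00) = 14786.81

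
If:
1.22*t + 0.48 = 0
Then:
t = -0.39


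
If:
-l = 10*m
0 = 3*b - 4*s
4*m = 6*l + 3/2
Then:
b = 4*s/3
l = -15/64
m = 3/128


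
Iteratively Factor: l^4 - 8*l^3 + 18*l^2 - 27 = (l - 3)*(l^3 - 5*l^2 + 3*l + 9) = (l - 3)*(l + 1)*(l^2 - 6*l + 9) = (l - 3)^2*(l + 1)*(l - 3)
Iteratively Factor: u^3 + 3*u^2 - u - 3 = (u + 1)*(u^2 + 2*u - 3) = (u - 1)*(u + 1)*(u + 3)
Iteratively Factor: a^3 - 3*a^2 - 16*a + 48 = (a + 4)*(a^2 - 7*a + 12) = (a - 4)*(a + 4)*(a - 3)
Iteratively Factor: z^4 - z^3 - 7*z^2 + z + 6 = (z + 2)*(z^3 - 3*z^2 - z + 3) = (z + 1)*(z + 2)*(z^2 - 4*z + 3) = (z - 1)*(z + 1)*(z + 2)*(z - 3)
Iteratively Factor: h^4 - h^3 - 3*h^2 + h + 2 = (h + 1)*(h^3 - 2*h^2 - h + 2) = (h + 1)^2*(h^2 - 3*h + 2) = (h - 2)*(h + 1)^2*(h - 1)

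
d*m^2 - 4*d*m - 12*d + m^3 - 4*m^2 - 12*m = (d + m)*(m - 6)*(m + 2)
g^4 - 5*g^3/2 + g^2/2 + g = g*(g - 2)*(g - 1)*(g + 1/2)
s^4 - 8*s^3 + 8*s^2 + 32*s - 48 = (s - 6)*(s - 2)^2*(s + 2)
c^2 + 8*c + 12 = (c + 2)*(c + 6)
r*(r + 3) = r^2 + 3*r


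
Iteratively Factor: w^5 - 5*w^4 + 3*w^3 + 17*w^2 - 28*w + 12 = (w - 1)*(w^4 - 4*w^3 - w^2 + 16*w - 12) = (w - 3)*(w - 1)*(w^3 - w^2 - 4*w + 4) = (w - 3)*(w - 1)*(w + 2)*(w^2 - 3*w + 2) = (w - 3)*(w - 2)*(w - 1)*(w + 2)*(w - 1)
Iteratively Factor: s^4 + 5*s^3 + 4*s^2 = (s + 1)*(s^3 + 4*s^2) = s*(s + 1)*(s^2 + 4*s) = s*(s + 1)*(s + 4)*(s)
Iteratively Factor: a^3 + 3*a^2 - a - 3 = (a + 3)*(a^2 - 1) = (a + 1)*(a + 3)*(a - 1)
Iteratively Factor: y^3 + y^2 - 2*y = (y)*(y^2 + y - 2) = y*(y + 2)*(y - 1)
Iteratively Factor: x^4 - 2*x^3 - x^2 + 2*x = (x - 1)*(x^3 - x^2 - 2*x) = (x - 2)*(x - 1)*(x^2 + x) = x*(x - 2)*(x - 1)*(x + 1)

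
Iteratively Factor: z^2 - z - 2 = (z - 2)*(z + 1)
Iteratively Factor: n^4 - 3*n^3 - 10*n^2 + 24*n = (n - 4)*(n^3 + n^2 - 6*n) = (n - 4)*(n - 2)*(n^2 + 3*n) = n*(n - 4)*(n - 2)*(n + 3)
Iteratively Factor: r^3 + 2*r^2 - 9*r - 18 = (r + 3)*(r^2 - r - 6) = (r + 2)*(r + 3)*(r - 3)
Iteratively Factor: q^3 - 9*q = (q)*(q^2 - 9) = q*(q - 3)*(q + 3)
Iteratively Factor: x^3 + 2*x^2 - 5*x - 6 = (x + 3)*(x^2 - x - 2) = (x - 2)*(x + 3)*(x + 1)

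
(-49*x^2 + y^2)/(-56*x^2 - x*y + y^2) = (7*x - y)/(8*x - y)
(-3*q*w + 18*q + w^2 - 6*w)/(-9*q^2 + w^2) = (w - 6)/(3*q + w)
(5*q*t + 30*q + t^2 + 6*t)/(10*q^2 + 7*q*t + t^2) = (t + 6)/(2*q + t)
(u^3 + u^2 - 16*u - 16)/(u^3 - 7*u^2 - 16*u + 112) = (u + 1)/(u - 7)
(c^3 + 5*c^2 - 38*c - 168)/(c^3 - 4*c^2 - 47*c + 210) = (c + 4)/(c - 5)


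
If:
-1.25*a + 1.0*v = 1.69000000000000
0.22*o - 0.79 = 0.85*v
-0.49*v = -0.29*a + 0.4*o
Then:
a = -2.16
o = -0.33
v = -1.01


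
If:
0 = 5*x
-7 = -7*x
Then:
No Solution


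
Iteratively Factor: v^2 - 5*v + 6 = (v - 2)*(v - 3)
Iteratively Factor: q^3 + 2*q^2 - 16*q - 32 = (q + 2)*(q^2 - 16) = (q + 2)*(q + 4)*(q - 4)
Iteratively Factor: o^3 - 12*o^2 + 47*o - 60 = (o - 3)*(o^2 - 9*o + 20) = (o - 5)*(o - 3)*(o - 4)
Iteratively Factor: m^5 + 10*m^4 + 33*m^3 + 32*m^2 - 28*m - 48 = (m + 2)*(m^4 + 8*m^3 + 17*m^2 - 2*m - 24) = (m + 2)^2*(m^3 + 6*m^2 + 5*m - 12) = (m + 2)^2*(m + 4)*(m^2 + 2*m - 3) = (m - 1)*(m + 2)^2*(m + 4)*(m + 3)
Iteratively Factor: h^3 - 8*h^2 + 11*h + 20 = (h - 5)*(h^2 - 3*h - 4) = (h - 5)*(h - 4)*(h + 1)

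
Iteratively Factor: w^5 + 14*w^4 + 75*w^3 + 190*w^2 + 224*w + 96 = (w + 1)*(w^4 + 13*w^3 + 62*w^2 + 128*w + 96) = (w + 1)*(w + 4)*(w^3 + 9*w^2 + 26*w + 24) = (w + 1)*(w + 4)^2*(w^2 + 5*w + 6) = (w + 1)*(w + 2)*(w + 4)^2*(w + 3)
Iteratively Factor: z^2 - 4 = (z - 2)*(z + 2)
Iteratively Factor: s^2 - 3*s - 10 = (s + 2)*(s - 5)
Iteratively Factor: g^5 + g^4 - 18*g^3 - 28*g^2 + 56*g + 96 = (g + 3)*(g^4 - 2*g^3 - 12*g^2 + 8*g + 32) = (g - 2)*(g + 3)*(g^3 - 12*g - 16) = (g - 4)*(g - 2)*(g + 3)*(g^2 + 4*g + 4) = (g - 4)*(g - 2)*(g + 2)*(g + 3)*(g + 2)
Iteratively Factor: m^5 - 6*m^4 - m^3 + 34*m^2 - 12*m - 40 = (m + 2)*(m^4 - 8*m^3 + 15*m^2 + 4*m - 20) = (m - 2)*(m + 2)*(m^3 - 6*m^2 + 3*m + 10) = (m - 2)*(m + 1)*(m + 2)*(m^2 - 7*m + 10) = (m - 5)*(m - 2)*(m + 1)*(m + 2)*(m - 2)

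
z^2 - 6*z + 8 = (z - 4)*(z - 2)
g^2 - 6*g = g*(g - 6)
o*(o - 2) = o^2 - 2*o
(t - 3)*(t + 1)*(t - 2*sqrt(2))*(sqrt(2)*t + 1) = sqrt(2)*t^4 - 3*t^3 - 2*sqrt(2)*t^3 - 5*sqrt(2)*t^2 + 6*t^2 + 4*sqrt(2)*t + 9*t + 6*sqrt(2)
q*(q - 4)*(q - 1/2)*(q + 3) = q^4 - 3*q^3/2 - 23*q^2/2 + 6*q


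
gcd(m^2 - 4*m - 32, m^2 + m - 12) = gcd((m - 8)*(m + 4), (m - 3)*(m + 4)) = m + 4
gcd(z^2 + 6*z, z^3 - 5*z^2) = z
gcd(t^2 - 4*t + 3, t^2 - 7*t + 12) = t - 3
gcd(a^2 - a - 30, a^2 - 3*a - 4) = 1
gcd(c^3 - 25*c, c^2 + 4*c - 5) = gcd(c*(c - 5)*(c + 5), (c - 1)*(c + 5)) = c + 5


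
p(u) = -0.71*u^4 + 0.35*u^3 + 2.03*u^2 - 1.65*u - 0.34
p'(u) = -2.84*u^3 + 1.05*u^2 + 4.06*u - 1.65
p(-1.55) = 1.69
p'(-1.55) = 5.16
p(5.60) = -582.70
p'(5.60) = -444.74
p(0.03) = -0.39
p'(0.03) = -1.53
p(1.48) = -0.61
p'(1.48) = -2.55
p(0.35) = -0.66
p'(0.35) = -0.22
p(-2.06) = -4.17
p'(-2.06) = 19.27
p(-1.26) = 2.47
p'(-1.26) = 0.58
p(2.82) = -25.90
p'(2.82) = -45.54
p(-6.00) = -913.12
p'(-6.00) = 625.23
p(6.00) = -781.72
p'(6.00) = -552.93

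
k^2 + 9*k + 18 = (k + 3)*(k + 6)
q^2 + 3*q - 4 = (q - 1)*(q + 4)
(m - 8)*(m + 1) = m^2 - 7*m - 8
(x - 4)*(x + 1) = x^2 - 3*x - 4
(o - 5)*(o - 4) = o^2 - 9*o + 20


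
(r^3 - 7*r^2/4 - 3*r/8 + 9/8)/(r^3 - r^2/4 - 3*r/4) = (r - 3/2)/r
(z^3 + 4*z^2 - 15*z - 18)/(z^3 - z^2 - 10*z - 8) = (z^2 + 3*z - 18)/(z^2 - 2*z - 8)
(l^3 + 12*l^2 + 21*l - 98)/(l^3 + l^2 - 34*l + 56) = (l + 7)/(l - 4)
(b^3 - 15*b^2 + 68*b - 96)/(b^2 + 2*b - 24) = (b^2 - 11*b + 24)/(b + 6)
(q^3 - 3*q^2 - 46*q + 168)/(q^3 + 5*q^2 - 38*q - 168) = (q - 4)/(q + 4)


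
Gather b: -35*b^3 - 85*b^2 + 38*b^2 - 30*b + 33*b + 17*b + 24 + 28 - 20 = -35*b^3 - 47*b^2 + 20*b + 32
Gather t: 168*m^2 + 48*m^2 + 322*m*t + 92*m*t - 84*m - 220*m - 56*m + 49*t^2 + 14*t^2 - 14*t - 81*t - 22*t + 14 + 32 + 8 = 216*m^2 - 360*m + 63*t^2 + t*(414*m - 117) + 54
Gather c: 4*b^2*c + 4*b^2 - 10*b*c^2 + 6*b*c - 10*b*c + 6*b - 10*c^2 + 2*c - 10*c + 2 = 4*b^2 + 6*b + c^2*(-10*b - 10) + c*(4*b^2 - 4*b - 8) + 2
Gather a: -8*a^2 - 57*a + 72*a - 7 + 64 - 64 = -8*a^2 + 15*a - 7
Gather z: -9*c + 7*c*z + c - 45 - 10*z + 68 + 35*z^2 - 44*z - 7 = -8*c + 35*z^2 + z*(7*c - 54) + 16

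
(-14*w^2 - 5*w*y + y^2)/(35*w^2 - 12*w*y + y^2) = (2*w + y)/(-5*w + y)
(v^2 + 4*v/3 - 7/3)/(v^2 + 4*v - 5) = (v + 7/3)/(v + 5)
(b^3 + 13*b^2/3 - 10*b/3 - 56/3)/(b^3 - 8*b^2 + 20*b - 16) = (3*b^2 + 19*b + 28)/(3*(b^2 - 6*b + 8))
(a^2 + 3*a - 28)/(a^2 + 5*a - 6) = (a^2 + 3*a - 28)/(a^2 + 5*a - 6)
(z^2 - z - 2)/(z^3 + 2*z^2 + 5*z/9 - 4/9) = 9*(z - 2)/(9*z^2 + 9*z - 4)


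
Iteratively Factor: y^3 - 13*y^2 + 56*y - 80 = (y - 4)*(y^2 - 9*y + 20) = (y - 5)*(y - 4)*(y - 4)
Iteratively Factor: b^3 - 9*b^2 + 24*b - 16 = (b - 4)*(b^2 - 5*b + 4) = (b - 4)^2*(b - 1)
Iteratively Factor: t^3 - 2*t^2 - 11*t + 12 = (t - 4)*(t^2 + 2*t - 3) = (t - 4)*(t + 3)*(t - 1)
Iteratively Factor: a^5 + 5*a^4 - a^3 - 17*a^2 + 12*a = (a)*(a^4 + 5*a^3 - a^2 - 17*a + 12) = a*(a + 4)*(a^3 + a^2 - 5*a + 3) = a*(a - 1)*(a + 4)*(a^2 + 2*a - 3) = a*(a - 1)*(a + 3)*(a + 4)*(a - 1)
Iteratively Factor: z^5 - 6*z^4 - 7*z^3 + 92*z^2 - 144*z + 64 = (z - 1)*(z^4 - 5*z^3 - 12*z^2 + 80*z - 64) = (z - 1)^2*(z^3 - 4*z^2 - 16*z + 64) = (z - 4)*(z - 1)^2*(z^2 - 16) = (z - 4)^2*(z - 1)^2*(z + 4)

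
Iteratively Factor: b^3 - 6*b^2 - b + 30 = (b - 3)*(b^2 - 3*b - 10) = (b - 5)*(b - 3)*(b + 2)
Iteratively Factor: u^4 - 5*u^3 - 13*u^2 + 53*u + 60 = (u - 4)*(u^3 - u^2 - 17*u - 15) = (u - 4)*(u + 1)*(u^2 - 2*u - 15) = (u - 4)*(u + 1)*(u + 3)*(u - 5)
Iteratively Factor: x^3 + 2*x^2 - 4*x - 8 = (x + 2)*(x^2 - 4) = (x - 2)*(x + 2)*(x + 2)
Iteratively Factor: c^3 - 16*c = (c + 4)*(c^2 - 4*c) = (c - 4)*(c + 4)*(c)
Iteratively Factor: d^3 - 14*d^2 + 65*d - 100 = (d - 4)*(d^2 - 10*d + 25) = (d - 5)*(d - 4)*(d - 5)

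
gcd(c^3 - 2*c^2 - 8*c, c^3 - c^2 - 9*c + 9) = 1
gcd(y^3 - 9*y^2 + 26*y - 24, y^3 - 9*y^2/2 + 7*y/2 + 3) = y^2 - 5*y + 6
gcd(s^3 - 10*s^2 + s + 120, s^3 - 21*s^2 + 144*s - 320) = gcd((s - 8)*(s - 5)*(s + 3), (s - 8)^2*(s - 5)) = s^2 - 13*s + 40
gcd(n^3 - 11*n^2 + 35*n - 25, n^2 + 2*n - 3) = n - 1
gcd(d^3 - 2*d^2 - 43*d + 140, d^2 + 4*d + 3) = 1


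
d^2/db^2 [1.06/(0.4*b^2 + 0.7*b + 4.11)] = (-0.3392*b^2 - 0.5936*b + 1.06*(0.8*b + 0.7)*(1.6*b + 1.4) - 3.48528)/(0.4*b^2 + 0.7*b + 4.11)^3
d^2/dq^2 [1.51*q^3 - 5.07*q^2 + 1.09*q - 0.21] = 9.06*q - 10.14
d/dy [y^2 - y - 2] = 2*y - 1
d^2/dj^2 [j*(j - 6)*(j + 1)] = 6*j - 10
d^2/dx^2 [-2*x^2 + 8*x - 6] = -4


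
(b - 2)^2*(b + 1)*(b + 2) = b^4 - b^3 - 6*b^2 + 4*b + 8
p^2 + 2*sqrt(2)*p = p*(p + 2*sqrt(2))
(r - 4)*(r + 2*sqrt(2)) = r^2 - 4*r + 2*sqrt(2)*r - 8*sqrt(2)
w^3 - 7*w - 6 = (w - 3)*(w + 1)*(w + 2)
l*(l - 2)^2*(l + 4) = l^4 - 12*l^2 + 16*l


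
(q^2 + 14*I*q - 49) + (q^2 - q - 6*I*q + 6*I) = 2*q^2 - q + 8*I*q - 49 + 6*I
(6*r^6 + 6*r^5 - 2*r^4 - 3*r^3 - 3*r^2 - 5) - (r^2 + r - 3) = 6*r^6 + 6*r^5 - 2*r^4 - 3*r^3 - 4*r^2 - r - 2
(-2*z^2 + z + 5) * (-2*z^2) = 4*z^4 - 2*z^3 - 10*z^2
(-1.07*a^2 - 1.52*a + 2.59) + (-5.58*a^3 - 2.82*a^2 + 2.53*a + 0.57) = -5.58*a^3 - 3.89*a^2 + 1.01*a + 3.16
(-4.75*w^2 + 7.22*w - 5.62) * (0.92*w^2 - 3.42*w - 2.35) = -4.37*w^4 + 22.8874*w^3 - 18.7003*w^2 + 2.2534*w + 13.207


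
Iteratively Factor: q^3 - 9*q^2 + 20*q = (q - 4)*(q^2 - 5*q) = q*(q - 4)*(q - 5)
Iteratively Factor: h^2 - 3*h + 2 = (h - 2)*(h - 1)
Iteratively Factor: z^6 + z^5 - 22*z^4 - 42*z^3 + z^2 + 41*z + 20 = (z + 1)*(z^5 - 22*z^3 - 20*z^2 + 21*z + 20) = (z - 1)*(z + 1)*(z^4 + z^3 - 21*z^2 - 41*z - 20) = (z - 5)*(z - 1)*(z + 1)*(z^3 + 6*z^2 + 9*z + 4) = (z - 5)*(z - 1)*(z + 1)^2*(z^2 + 5*z + 4) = (z - 5)*(z - 1)*(z + 1)^3*(z + 4)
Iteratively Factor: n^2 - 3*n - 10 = (n - 5)*(n + 2)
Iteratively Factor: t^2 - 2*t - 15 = (t - 5)*(t + 3)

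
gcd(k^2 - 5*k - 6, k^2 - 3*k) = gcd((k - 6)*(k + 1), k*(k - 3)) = 1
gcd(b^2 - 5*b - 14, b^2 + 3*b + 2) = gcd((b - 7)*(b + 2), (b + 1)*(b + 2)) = b + 2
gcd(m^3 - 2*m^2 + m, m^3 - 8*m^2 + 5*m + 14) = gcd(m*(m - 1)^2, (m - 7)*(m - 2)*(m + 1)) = 1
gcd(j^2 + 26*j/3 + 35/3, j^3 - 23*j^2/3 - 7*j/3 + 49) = 1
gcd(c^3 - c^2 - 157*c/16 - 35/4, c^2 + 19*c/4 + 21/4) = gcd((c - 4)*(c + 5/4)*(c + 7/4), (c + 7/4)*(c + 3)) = c + 7/4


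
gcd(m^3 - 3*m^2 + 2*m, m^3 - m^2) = m^2 - m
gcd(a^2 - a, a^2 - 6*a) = a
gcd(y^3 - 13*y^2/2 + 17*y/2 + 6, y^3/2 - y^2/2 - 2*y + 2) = 1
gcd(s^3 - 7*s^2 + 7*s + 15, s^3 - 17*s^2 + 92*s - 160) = s - 5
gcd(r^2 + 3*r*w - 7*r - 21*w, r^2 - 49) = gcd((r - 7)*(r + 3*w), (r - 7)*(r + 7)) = r - 7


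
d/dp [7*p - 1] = 7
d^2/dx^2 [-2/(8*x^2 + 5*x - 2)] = 4*(64*x^2 + 40*x - (16*x + 5)^2 - 16)/(8*x^2 + 5*x - 2)^3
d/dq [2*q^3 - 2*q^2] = 2*q*(3*q - 2)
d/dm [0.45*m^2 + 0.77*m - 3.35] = 0.9*m + 0.77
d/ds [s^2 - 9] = 2*s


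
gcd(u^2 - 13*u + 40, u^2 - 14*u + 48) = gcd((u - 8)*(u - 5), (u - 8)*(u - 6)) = u - 8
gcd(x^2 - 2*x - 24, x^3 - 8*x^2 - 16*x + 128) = x + 4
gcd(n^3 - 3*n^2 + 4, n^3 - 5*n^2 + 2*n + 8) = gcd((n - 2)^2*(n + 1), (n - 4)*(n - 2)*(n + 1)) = n^2 - n - 2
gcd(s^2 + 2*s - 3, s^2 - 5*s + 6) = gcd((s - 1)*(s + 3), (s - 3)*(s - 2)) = 1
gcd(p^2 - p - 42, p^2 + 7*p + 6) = p + 6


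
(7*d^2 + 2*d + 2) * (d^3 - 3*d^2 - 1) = 7*d^5 - 19*d^4 - 4*d^3 - 13*d^2 - 2*d - 2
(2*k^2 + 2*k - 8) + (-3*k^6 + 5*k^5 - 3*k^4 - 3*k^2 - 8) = -3*k^6 + 5*k^5 - 3*k^4 - k^2 + 2*k - 16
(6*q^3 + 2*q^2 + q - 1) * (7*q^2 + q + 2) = 42*q^5 + 20*q^4 + 21*q^3 - 2*q^2 + q - 2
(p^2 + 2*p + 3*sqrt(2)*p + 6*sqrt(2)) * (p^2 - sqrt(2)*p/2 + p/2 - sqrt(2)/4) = p^4 + 5*p^3/2 + 5*sqrt(2)*p^3/2 - 2*p^2 + 25*sqrt(2)*p^2/4 - 15*p/2 + 5*sqrt(2)*p/2 - 3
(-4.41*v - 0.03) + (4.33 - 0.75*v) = 4.3 - 5.16*v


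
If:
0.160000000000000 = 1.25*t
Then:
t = 0.13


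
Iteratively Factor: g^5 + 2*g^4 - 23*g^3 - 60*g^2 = (g - 5)*(g^4 + 7*g^3 + 12*g^2) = (g - 5)*(g + 3)*(g^3 + 4*g^2) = g*(g - 5)*(g + 3)*(g^2 + 4*g) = g*(g - 5)*(g + 3)*(g + 4)*(g)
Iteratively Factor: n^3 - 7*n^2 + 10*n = (n)*(n^2 - 7*n + 10) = n*(n - 2)*(n - 5)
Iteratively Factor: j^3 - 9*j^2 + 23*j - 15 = (j - 5)*(j^2 - 4*j + 3) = (j - 5)*(j - 1)*(j - 3)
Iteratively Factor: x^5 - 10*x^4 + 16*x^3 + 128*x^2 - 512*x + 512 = (x - 4)*(x^4 - 6*x^3 - 8*x^2 + 96*x - 128) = (x - 4)*(x - 2)*(x^3 - 4*x^2 - 16*x + 64) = (x - 4)^2*(x - 2)*(x^2 - 16) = (x - 4)^3*(x - 2)*(x + 4)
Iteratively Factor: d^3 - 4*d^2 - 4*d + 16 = (d + 2)*(d^2 - 6*d + 8) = (d - 2)*(d + 2)*(d - 4)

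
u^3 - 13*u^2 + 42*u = u*(u - 7)*(u - 6)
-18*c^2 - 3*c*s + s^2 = (-6*c + s)*(3*c + s)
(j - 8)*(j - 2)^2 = j^3 - 12*j^2 + 36*j - 32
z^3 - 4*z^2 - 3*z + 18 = (z - 3)^2*(z + 2)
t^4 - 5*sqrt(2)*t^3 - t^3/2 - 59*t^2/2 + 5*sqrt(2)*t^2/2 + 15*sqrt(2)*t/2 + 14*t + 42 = (t - 3/2)*(t + 1)*(t - 7*sqrt(2))*(t + 2*sqrt(2))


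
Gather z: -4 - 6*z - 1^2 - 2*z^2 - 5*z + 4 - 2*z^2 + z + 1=-4*z^2 - 10*z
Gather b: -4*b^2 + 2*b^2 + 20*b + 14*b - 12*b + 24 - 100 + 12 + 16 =-2*b^2 + 22*b - 48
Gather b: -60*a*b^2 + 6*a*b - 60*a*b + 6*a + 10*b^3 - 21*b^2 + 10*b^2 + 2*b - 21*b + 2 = 6*a + 10*b^3 + b^2*(-60*a - 11) + b*(-54*a - 19) + 2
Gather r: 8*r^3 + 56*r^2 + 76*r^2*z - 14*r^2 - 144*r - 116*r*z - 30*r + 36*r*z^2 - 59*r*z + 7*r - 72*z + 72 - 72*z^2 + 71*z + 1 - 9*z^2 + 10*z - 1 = 8*r^3 + r^2*(76*z + 42) + r*(36*z^2 - 175*z - 167) - 81*z^2 + 9*z + 72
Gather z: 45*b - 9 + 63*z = 45*b + 63*z - 9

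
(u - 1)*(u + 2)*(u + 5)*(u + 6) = u^4 + 12*u^3 + 39*u^2 + 8*u - 60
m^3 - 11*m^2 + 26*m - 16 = (m - 8)*(m - 2)*(m - 1)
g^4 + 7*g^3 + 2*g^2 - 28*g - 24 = (g - 2)*(g + 1)*(g + 2)*(g + 6)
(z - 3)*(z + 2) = z^2 - z - 6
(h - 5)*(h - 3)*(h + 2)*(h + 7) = h^4 + h^3 - 43*h^2 + 23*h + 210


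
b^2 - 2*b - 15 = (b - 5)*(b + 3)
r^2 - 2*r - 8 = (r - 4)*(r + 2)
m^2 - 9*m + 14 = (m - 7)*(m - 2)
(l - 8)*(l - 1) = l^2 - 9*l + 8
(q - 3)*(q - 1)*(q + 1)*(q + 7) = q^4 + 4*q^3 - 22*q^2 - 4*q + 21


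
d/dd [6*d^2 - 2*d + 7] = 12*d - 2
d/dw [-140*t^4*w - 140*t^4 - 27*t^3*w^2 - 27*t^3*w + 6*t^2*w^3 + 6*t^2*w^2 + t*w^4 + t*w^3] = t*(-140*t^3 - 54*t^2*w - 27*t^2 + 18*t*w^2 + 12*t*w + 4*w^3 + 3*w^2)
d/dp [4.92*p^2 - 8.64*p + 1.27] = 9.84*p - 8.64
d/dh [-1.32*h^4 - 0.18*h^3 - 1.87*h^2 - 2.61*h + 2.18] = -5.28*h^3 - 0.54*h^2 - 3.74*h - 2.61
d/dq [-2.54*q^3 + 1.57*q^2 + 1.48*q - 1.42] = -7.62*q^2 + 3.14*q + 1.48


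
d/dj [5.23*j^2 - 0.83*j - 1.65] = 10.46*j - 0.83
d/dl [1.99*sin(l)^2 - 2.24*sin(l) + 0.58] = (3.98*sin(l) - 2.24)*cos(l)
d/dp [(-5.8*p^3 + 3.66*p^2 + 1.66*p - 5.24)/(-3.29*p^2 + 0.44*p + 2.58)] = (19.082*p^4 - 5.104*p^3 - 37.8202*p^2 - 15.5936*p + 6.5884)/(10.8241*p^4 - 2.8952*p^3 - 16.7828*p^2 + 2.2704*p + 6.6564)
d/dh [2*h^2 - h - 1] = 4*h - 1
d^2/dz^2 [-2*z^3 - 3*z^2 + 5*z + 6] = -12*z - 6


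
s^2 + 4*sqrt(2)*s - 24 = (s - 2*sqrt(2))*(s + 6*sqrt(2))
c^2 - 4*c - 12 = (c - 6)*(c + 2)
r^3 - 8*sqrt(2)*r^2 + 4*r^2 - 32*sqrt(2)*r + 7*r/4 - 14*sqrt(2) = (r + 1/2)*(r + 7/2)*(r - 8*sqrt(2))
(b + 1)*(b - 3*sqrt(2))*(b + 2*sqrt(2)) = b^3 - sqrt(2)*b^2 + b^2 - 12*b - sqrt(2)*b - 12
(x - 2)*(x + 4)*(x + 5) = x^3 + 7*x^2 + 2*x - 40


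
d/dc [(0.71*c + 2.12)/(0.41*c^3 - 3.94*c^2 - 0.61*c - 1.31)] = (-0.5822*c^3 + 0.1898*c^2 + 16.7056*c + 0.3631)/(0.1681*c^6 - 3.2308*c^5 + 15.0234*c^4 + 3.7326*c^3 + 10.6949*c^2 + 1.5982*c + 1.7161)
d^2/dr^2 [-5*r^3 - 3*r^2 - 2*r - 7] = -30*r - 6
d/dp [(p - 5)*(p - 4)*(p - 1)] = 3*p^2 - 20*p + 29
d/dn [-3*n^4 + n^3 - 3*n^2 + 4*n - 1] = -12*n^3 + 3*n^2 - 6*n + 4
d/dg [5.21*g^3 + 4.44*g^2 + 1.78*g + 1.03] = 15.63*g^2 + 8.88*g + 1.78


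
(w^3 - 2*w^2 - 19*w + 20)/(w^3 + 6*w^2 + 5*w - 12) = (w - 5)/(w + 3)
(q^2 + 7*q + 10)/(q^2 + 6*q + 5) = (q + 2)/(q + 1)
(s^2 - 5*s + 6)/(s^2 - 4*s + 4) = (s - 3)/(s - 2)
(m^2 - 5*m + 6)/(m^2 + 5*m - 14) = (m - 3)/(m + 7)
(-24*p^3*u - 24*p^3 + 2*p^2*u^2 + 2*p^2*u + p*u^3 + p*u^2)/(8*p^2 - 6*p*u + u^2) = p*(-6*p*u - 6*p - u^2 - u)/(2*p - u)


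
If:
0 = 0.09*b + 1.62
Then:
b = -18.00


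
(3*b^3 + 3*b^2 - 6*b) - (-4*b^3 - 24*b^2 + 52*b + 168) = 7*b^3 + 27*b^2 - 58*b - 168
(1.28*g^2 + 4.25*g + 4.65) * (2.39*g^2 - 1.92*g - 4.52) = 3.0592*g^4 + 7.6999*g^3 - 2.8321*g^2 - 28.138*g - 21.018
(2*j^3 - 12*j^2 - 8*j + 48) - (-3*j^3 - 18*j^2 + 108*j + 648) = 5*j^3 + 6*j^2 - 116*j - 600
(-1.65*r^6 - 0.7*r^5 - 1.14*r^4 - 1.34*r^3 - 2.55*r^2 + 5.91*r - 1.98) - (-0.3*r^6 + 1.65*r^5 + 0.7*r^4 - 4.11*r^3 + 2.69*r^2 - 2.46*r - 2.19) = -1.35*r^6 - 2.35*r^5 - 1.84*r^4 + 2.77*r^3 - 5.24*r^2 + 8.37*r + 0.21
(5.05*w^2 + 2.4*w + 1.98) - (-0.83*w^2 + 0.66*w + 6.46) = 5.88*w^2 + 1.74*w - 4.48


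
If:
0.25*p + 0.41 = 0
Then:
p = -1.64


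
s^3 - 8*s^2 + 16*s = s*(s - 4)^2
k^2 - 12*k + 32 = (k - 8)*(k - 4)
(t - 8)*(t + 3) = t^2 - 5*t - 24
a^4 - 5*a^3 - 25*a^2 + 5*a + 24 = (a - 8)*(a - 1)*(a + 1)*(a + 3)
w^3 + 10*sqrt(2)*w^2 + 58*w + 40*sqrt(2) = (w + sqrt(2))*(w + 4*sqrt(2))*(w + 5*sqrt(2))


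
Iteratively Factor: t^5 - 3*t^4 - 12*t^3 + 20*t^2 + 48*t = (t - 4)*(t^4 + t^3 - 8*t^2 - 12*t) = (t - 4)*(t - 3)*(t^3 + 4*t^2 + 4*t) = t*(t - 4)*(t - 3)*(t^2 + 4*t + 4) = t*(t - 4)*(t - 3)*(t + 2)*(t + 2)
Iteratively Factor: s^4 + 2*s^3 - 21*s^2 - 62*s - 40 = (s + 1)*(s^3 + s^2 - 22*s - 40) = (s - 5)*(s + 1)*(s^2 + 6*s + 8) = (s - 5)*(s + 1)*(s + 2)*(s + 4)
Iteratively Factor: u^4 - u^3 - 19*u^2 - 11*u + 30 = (u - 5)*(u^3 + 4*u^2 + u - 6) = (u - 5)*(u - 1)*(u^2 + 5*u + 6) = (u - 5)*(u - 1)*(u + 2)*(u + 3)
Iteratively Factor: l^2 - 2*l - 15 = (l - 5)*(l + 3)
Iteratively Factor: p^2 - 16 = (p - 4)*(p + 4)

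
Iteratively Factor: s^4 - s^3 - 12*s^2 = (s + 3)*(s^3 - 4*s^2) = s*(s + 3)*(s^2 - 4*s) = s*(s - 4)*(s + 3)*(s)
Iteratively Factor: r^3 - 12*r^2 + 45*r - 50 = (r - 2)*(r^2 - 10*r + 25) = (r - 5)*(r - 2)*(r - 5)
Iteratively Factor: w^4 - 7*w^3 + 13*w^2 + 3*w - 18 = (w - 3)*(w^3 - 4*w^2 + w + 6) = (w - 3)*(w + 1)*(w^2 - 5*w + 6) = (w - 3)^2*(w + 1)*(w - 2)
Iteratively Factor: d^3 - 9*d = (d)*(d^2 - 9) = d*(d + 3)*(d - 3)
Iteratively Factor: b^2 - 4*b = (b)*(b - 4)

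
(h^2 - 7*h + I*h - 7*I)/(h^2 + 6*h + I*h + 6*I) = (h - 7)/(h + 6)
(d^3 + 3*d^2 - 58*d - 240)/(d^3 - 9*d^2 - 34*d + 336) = (d + 5)/(d - 7)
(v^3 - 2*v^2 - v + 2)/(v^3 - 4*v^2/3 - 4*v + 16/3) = 3*(v^2 - 1)/(3*v^2 + 2*v - 8)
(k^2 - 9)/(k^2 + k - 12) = (k + 3)/(k + 4)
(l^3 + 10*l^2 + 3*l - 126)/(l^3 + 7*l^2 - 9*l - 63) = (l + 6)/(l + 3)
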